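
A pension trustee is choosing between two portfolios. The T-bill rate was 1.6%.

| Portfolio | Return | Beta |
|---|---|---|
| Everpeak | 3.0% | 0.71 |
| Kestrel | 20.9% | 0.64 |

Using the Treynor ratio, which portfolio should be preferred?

Kestrel

Everpeak: Treynor = (3.0% − 1.6%) / 0.71 = 1.972
Kestrel: Treynor = (20.9% − 1.6%) / 0.64 = 30.156
Highest: Kestrel (30.156).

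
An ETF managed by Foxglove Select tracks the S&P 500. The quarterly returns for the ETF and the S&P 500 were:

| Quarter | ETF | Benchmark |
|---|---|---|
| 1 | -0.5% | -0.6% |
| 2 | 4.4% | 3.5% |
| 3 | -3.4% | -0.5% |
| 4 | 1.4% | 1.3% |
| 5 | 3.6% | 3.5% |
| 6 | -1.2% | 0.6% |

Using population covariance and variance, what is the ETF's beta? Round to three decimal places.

r̄p = 0.7167%,  r̄m = 1.3000%
Cov = Σ(rp − r̄p)(rm − r̄m) / 6 = 4.2517
Var(rm) = Σ(rm − r̄m)² / 6 = 2.8367
β = Cov / Var = 4.2517 / 2.8367 = 1.4988

1.499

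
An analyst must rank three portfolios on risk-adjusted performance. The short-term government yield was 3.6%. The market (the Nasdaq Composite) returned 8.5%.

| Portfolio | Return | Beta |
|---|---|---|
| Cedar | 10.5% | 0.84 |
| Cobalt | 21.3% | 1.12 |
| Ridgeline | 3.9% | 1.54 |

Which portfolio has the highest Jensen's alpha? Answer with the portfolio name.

Cedar: α = 10.5% − [3.6% + 0.84 × (8.5% − 3.6%)] = 2.784
Cobalt: α = 21.3% − [3.6% + 1.12 × (8.5% − 3.6%)] = 12.212
Ridgeline: α = 3.9% − [3.6% + 1.54 × (8.5% − 3.6%)] = -7.246
Highest: Cobalt (12.212).

Cobalt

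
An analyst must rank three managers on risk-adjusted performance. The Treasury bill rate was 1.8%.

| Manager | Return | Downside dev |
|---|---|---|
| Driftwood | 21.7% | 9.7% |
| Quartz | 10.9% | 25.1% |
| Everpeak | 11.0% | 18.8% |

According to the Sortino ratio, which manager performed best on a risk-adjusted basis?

Driftwood: Sortino ratio = (21.7% − 1.8%) / 9.7% = 2.052
Quartz: Sortino ratio = (10.9% − 1.8%) / 25.1% = 0.363
Everpeak: Sortino ratio = (11.0% − 1.8%) / 18.8% = 0.489
Highest: Driftwood (2.052).

Driftwood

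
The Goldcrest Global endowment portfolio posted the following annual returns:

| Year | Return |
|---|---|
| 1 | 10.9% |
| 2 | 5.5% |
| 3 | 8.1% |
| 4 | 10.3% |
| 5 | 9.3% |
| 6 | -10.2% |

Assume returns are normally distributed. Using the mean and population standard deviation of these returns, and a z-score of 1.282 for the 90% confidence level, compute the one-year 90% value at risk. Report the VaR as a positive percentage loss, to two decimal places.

3.71

μ = (10.9 + 5.5 + 8.1 + 10.3 + 9.3 − 10.2) / 6 = 5.6500%
Σ(r − μ)² = 319.7550; population σ = √(319.7550/6) = 7.3002%
VaR = −(μ − z·σ) = −(5.6500 − 1.282 × 7.3002) = −(-3.7089) = 3.7089%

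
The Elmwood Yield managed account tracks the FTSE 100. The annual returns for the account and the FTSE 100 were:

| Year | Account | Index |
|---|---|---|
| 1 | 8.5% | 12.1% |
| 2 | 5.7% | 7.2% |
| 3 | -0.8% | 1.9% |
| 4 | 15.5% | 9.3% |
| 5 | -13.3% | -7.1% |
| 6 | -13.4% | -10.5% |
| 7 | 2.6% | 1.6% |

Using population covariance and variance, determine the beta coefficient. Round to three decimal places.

r̄p = 0.6857%,  r̄m = 2.0714%
Cov = Σ(rp − r̄p)(rm − r̄m) / 7 = 73.6953
Var(rm) = Σ(rm − r̄m)² / 7 = 60.2192
β = Cov / Var = 73.6953 / 60.2192 = 1.2238

1.224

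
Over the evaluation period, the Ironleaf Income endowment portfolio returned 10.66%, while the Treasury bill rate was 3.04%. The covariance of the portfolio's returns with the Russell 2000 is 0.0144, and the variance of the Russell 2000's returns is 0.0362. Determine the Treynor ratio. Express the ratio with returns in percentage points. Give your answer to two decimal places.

β = Cov / Var = 0.0144 / 0.0362 = 0.3978
Treynor = (Rp − Rf) / β = (10.66% − 3.04%) / 0.3978 = 7.62 / 0.3978 = 19.1554

19.16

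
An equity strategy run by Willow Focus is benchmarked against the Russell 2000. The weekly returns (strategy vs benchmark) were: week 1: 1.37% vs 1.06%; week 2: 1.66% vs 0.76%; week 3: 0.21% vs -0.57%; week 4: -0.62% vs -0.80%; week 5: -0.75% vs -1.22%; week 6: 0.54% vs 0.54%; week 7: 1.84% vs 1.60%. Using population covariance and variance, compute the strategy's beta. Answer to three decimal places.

0.951

r̄p = 0.6071%,  r̄m = 0.1957%
Cov = Σ(rp − r̄p)(rm − r̄m) / 7 = 0.9156
Var(rm) = Σ(rm − r̄m)² / 7 = 0.9626
β = Cov / Var = 0.9156 / 0.9626 = 0.9512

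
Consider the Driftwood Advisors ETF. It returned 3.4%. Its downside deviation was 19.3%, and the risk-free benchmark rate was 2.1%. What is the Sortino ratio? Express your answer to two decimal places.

0.07

Sortino = (Rp − Rf) / σd = (3.4% − 2.1%) / 19.3% = 1.30% / 19.3% = 0.0674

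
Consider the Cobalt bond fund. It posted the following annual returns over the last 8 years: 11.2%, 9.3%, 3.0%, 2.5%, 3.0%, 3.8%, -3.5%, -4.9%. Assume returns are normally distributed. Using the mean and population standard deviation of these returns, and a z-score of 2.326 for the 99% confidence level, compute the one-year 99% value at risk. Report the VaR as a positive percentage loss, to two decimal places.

r̄ = (11.2 + 9.3 + 3 + 2.5 + 3 + 3.8 − 3.5 − 4.9) / 8 = 3.0500%
Σ(r − r̄)² = 212.4600; population σ = √(212.4600/8) = 5.1534%
VaR = −(r̄ − z·σ) = −(3.0500 − 2.326 × 5.1534) = −(-8.9368) = 8.9368%

8.94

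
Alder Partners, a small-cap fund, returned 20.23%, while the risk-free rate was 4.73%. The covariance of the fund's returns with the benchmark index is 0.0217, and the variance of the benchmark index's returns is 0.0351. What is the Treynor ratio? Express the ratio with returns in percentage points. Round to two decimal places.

25.07

β = Cov / Var = 0.0217 / 0.0351 = 0.6182
Treynor = (Rp − Rf) / β = (20.23% − 4.73%) / 0.6182 = 15.50 / 0.6182 = 25.0728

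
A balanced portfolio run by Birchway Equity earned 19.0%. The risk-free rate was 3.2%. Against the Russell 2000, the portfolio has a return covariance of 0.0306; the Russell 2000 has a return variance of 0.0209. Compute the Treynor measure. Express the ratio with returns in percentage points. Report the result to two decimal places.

β = Cov / Var = 0.0306 / 0.0209 = 1.4641
Treynor = (Rp − Rf) / β = (19.0% − 3.2%) / 1.4641 = 15.80 / 1.4641 = 10.7916

10.79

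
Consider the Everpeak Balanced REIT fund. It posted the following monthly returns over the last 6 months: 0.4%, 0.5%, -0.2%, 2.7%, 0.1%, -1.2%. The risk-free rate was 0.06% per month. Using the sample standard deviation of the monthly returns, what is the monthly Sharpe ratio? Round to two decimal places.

Mean return μ = 2.30 / 6 = 0.3833%
Σ(r − μ)² = (0.4 − 0.3833)² + (0.5 − 0.3833)² + … = 8.3083
σ = √[8.3083 / 5] = 1.2891%
Sharpe = (μ − rf) / σ = (0.3833 − 0.06) / 1.2891 = 0.3233 / 1.2891 = 0.2508

0.25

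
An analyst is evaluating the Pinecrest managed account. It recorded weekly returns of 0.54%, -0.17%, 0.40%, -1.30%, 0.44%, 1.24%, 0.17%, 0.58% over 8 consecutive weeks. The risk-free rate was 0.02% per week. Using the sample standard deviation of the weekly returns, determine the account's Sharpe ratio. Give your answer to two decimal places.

Mean return r̄ = 1.900 / 8 = 0.2375%
Sample std dev = √[3.8158 / 7] = 0.7383%
Sharpe = (r̄ − rf) / σ = (0.2375 − 0.02) / 0.7383 = 0.2175 / 0.7383 = 0.2946

0.29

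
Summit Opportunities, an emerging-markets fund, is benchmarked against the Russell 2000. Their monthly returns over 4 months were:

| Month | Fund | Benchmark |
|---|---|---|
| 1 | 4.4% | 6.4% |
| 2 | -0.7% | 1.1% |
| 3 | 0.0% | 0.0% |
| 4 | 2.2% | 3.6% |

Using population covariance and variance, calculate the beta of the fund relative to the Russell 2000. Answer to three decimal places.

0.778

r̄p = 1.4750%,  r̄m = 2.7750%
Cov = Σ(rp − r̄p)(rm − r̄m) / 4 = 4.7344
Var(rm) = Σ(rm − r̄m)² / 4 = 6.0819
β = Cov / Var = 4.7344 / 6.0819 = 0.7784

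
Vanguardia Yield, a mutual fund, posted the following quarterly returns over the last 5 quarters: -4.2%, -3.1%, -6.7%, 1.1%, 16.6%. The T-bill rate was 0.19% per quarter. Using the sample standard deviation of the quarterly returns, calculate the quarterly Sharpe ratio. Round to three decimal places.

Mean return μ = 3.70 / 5 = 0.7400%
Σ(r − μ)² = (-4.2 − 0.7400)² + (-3.1 − 0.7400)² + … = 346.1720
σ = √[346.1720 / 4] = 9.3028%
Sharpe = (μ − rf) / σ = (0.7400 − 0.19) / 9.3028 = 0.5500 / 9.3028 = 0.0591

0.059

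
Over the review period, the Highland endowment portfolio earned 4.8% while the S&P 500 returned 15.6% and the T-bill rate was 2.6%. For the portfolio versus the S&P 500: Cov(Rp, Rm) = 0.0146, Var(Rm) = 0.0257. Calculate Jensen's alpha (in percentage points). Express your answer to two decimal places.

β = Cov / Var = 0.0146 / 0.0257 = 0.5681
E[R] = Rf + β(Rm − Rf) = 2.6% + 0.5681 × (15.6% − 2.6%) = 9.9853%
α = Rp − E[R] = 4.8% − 9.9853% = -5.1853

-5.19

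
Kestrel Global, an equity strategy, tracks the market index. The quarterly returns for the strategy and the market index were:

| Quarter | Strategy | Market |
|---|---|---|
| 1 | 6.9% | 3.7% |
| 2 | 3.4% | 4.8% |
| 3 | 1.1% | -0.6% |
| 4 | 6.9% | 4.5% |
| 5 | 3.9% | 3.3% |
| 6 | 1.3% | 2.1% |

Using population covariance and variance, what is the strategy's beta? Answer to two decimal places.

0.91

r̄p = 3.9167%,  r̄m = 2.9667%
Cov = Σ(rp − r̄p)(rm − r̄m) / 6 = 3.0206
Var(rm) = Σ(rm − r̄m)² / 6 = 3.3056
β = Cov / Var = 3.0206 / 3.3056 = 0.9138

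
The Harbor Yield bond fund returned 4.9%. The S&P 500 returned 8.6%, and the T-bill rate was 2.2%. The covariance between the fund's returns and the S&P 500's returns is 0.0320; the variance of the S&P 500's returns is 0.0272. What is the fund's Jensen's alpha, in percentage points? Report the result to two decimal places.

-4.83

β = Cov / Var = 0.0320 / 0.0272 = 1.1765
E[R] = Rf + β(Rm − Rf) = 2.2% + 1.1765 × (8.6% − 2.2%) = 9.7296%
α = Rp − E[R] = 4.9% − 9.7296% = -4.8296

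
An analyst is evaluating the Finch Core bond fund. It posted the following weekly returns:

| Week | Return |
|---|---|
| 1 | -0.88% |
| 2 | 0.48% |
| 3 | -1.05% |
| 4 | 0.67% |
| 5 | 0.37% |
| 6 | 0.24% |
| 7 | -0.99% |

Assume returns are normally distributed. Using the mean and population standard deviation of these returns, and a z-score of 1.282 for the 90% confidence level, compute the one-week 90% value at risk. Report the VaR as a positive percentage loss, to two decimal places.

1.08

μ = (-0.88 + 0.48 − 1.05 + 0.67 + 0.37 + 0.24 − 0.99) / 7 = -1.160 / 7 = -0.1657%
Population std dev = √[3.5386 / 7] = 0.7110%
VaR = −(μ − z·σ) = −(-0.1657 − 1.282 × 0.7110) = −(-1.0772) = 1.0772%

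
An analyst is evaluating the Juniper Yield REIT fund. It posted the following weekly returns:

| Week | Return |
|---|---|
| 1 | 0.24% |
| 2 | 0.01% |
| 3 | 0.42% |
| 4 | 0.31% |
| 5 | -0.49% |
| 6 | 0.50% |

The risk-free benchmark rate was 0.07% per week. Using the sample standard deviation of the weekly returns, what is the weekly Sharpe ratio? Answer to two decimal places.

Mean return r̄ = 0.990 / 6 = 0.1650%
Σ(r − r̄)² = 0.6570; sample σ = √(0.6570/5) = 0.3625%
Sharpe = (r̄ − rf) / σ = (0.1650 − 0.07) / 0.3625 = 0.0950 / 0.3625 = 0.2621

0.26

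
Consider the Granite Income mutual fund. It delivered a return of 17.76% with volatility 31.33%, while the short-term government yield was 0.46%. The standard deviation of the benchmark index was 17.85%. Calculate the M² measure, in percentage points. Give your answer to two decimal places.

10.32

Sharpe = (Rp − Rf) / σp = (17.76% − 0.46%) / 31.33% = 0.5522
M² = Rf + Sharpe × σm = 0.46% + 0.5522 × 17.85% = 10.3168%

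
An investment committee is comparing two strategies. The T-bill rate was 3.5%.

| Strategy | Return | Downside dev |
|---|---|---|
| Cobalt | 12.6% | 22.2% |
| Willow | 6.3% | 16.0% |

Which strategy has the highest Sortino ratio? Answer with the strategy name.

Cobalt: Sortino ratio = (12.6% − 3.5%) / 22.2% = 0.410
Willow: Sortino ratio = (6.3% − 3.5%) / 16.0% = 0.175
Highest: Cobalt (0.410).

Cobalt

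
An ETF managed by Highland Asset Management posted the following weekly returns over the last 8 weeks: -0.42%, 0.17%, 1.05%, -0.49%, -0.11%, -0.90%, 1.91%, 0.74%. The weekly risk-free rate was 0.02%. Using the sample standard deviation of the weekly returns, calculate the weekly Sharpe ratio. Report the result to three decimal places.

r̄ = (-0.42 + 0.17 + 1.05 − 0.49 − 0.11 − 0.9 + 1.91 + 0.74) / 8 = 0.2438%
Sample std dev = √[6.0904 / 7] = 0.9328%
Sharpe = (r̄ − rf) / σ = (0.2438 − 0.02) / 0.9328 = 0.2238 / 0.9328 = 0.2399

0.240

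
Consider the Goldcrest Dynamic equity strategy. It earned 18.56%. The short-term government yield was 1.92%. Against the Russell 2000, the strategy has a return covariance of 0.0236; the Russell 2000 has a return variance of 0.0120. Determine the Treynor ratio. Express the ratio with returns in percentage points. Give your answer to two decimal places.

8.46

β = Cov / Var = 0.0236 / 0.0120 = 1.9667
Treynor = (Rp − Rf) / β = (18.56% − 1.92%) / 1.9667 = 16.64 / 1.9667 = 8.4609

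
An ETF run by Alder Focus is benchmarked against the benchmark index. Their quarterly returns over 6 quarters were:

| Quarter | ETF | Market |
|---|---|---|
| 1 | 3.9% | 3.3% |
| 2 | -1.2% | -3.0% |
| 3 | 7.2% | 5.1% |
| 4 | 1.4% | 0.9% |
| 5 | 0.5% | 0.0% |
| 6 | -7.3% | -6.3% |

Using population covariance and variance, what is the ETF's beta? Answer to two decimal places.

1.16

r̄p = 0.7500%,  r̄m = 0.0000%
Cov = Σ(rp − r̄p)(rm − r̄m) / 6 = 16.7400
Var(rm) = Σ(rm − r̄m)² / 6 = 14.4000
β = Cov / Var = 16.7400 / 14.4000 = 1.1625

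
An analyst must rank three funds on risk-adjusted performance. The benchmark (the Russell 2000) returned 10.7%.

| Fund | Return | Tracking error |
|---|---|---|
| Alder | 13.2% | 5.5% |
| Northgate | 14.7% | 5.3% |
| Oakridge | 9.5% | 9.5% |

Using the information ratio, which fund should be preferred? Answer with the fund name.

Alder: IR = (13.2% − 10.7%) / 5.5% = 0.455
Northgate: IR = (14.7% − 10.7%) / 5.3% = 0.755
Oakridge: IR = (9.5% − 10.7%) / 9.5% = -0.126
Highest: Northgate (0.755).

Northgate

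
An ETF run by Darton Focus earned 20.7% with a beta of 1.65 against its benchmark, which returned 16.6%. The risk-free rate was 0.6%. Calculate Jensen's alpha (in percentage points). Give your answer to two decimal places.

-6.30

CAPM expected return = Rf + β(Rm − Rf) = 0.6% + 1.65 × (16.6% − 0.6%) = 0.6 + 1.65 × 16.00 = 27.0000%
Jensen's α = Rp − E[R] = 20.7% − 27.0000% = -6.3000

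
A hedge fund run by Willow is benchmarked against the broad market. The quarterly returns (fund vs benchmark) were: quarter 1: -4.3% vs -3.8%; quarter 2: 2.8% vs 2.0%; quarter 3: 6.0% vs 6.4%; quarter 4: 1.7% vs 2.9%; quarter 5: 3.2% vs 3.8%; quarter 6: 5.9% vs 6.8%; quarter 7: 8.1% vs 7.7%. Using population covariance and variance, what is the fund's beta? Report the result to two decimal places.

1.01

r̄p = 3.3429%,  r̄m = 3.6857%
Cov = Σ(rp − r̄p)(rm − r̄m) / 7 = 13.3820
Var(rm) = Σ(rm − r̄m)² / 7 = 13.2412
β = Cov / Var = 13.3820 / 13.2412 = 1.0106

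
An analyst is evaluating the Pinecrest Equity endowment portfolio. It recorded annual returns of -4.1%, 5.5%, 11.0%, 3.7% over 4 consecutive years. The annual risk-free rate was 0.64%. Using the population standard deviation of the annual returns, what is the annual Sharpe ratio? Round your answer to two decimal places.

0.63

μ = (-4.1 + 5.5 + 11 + 3.7) / 4 = 16.10 / 4 = 4.0250%
Σ(r − μ)² = (-4.1 − 4.0250)² + (5.5 − 4.0250)² + (11 − 4.0250)² + … = 116.9475
population σ = √(116.9475 / 4) = √29.2369 = 5.4071%
Sharpe = (μ − rf) / σ = (4.0250 − 0.64) / 5.4071 = 3.3850 / 5.4071 = 0.6260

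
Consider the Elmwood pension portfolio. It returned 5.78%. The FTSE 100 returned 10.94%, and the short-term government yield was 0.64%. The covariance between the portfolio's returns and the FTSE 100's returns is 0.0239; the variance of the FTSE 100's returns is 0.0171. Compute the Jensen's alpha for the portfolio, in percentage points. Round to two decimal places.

β = Cov / Var = 0.0239 / 0.0171 = 1.3977
E[R] = Rf + β(Rm − Rf) = 0.64% + 1.3977 × (10.94% − 0.64%) = 15.0363%
α = Rp − E[R] = 5.78% − 15.0363% = -9.2563

-9.26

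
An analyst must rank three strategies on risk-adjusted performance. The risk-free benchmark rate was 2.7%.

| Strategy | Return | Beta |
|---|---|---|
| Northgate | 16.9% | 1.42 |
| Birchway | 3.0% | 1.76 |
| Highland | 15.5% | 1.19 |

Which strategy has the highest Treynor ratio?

Northgate: Treynor = (16.9% − 2.7%) / 1.42 = 10.000
Birchway: Treynor = (3.0% − 2.7%) / 1.76 = 0.170
Highland: Treynor = (15.5% − 2.7%) / 1.19 = 10.756
Highest: Highland (10.756).

Highland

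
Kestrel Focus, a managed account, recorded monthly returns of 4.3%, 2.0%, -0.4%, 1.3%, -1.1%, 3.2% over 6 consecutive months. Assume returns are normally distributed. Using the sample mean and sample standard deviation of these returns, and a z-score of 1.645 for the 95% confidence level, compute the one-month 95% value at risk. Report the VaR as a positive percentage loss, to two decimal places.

1.85

μ = (4.3 + 2 − 0.4 + 1.3 − 1.1 + 3.2) / 6 = 9.30 / 6 = 1.5500%
Σ(r − μ)² = (4.3 − 1.5500)² + (2 − 1.5500)² + … = 21.3750
sample σ = √(21.3750 / 5) = √4.2750 = 2.0676%
VaR = −(μ − z·σ) = −(1.5500 − 1.645 × 2.0676) = −(-1.8512) = 1.8512%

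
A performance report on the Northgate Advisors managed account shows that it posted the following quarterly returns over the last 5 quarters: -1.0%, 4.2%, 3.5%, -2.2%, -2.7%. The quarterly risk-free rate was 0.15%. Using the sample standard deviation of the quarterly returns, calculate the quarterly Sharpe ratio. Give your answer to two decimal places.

Mean return r̄ = 1.80 / 5 = 0.3600%
Sample σ = √[Σ(r − r̄)² / 4] = √[42.3720 / 4] = √10.5930 = 3.2547%
Sharpe = (r̄ − rf) / σ = (0.3600 − 0.15) / 3.2547 = 0.2100 / 3.2547 = 0.0645

0.06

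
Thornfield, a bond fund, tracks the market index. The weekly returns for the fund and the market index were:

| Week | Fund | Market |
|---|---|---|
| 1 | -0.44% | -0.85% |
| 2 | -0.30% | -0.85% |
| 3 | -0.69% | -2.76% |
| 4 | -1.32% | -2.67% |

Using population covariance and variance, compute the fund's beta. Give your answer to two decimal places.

0.33

r̄p = -0.6875%,  r̄m = -1.7825%
Cov = Σ(rp − r̄p)(rm − r̄m) / 4 = 0.2890
Var(rm) = Σ(rm − r̄m)² / 4 = 0.8706
β = Cov / Var = 0.2890 / 0.8706 = 0.3320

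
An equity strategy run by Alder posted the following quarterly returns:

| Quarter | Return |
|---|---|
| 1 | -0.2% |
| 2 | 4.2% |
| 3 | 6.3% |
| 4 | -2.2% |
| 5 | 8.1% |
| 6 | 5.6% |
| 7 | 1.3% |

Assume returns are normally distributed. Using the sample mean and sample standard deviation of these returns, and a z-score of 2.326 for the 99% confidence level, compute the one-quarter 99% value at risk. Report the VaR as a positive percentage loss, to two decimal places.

5.44

Mean return r̄ = 23.10 / 7 = 3.3000%
Sample std dev = √[84.6400 / 6] = 3.7559%
VaR = −(r̄ − z·σ) = −(3.3000 − 2.326 × 3.7559) = −(-5.4362) = 5.4362%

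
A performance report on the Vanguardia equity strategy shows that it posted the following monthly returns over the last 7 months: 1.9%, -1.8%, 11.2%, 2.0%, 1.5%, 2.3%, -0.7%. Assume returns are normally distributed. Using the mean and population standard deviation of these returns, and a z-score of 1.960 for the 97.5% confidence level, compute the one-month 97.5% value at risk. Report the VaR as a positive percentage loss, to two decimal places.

5.28

r̄ = (1.9 − 1.8 + 11.2 + 2 + 1.5 + 2.3 − 0.7) / 7 = 2.3429%
Σ(r − r̄)² = 105.8971; population σ = √(105.8971/7) = 3.8895%
VaR = −(r̄ − z·σ) = −(2.3429 − 1.960 × 3.8895) = −(-5.2805) = 5.2805%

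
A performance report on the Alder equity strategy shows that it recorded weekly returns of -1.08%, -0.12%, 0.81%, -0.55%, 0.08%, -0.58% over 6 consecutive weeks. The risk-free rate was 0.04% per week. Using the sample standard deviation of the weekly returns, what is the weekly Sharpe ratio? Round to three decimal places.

Mean return μ = -1.440 / 6 = -0.2400%
Σ(r − μ)² = (-1.08 − (-0.2400))² + (-0.12 − (-0.2400))² + … = 2.1366
sample σ = √(2.1366 / 5) = √0.4273 = 0.6537%
Sharpe = (μ − rf) / σ = (-0.2400 − 0.04) / 0.6537 = -0.2800 / 0.6537 = -0.4283

-0.428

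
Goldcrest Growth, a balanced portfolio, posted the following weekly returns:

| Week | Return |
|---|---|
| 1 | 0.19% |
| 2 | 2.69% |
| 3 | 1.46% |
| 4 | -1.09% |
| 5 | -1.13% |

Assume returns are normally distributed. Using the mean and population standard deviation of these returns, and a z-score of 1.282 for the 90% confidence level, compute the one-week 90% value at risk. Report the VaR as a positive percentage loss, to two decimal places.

Mean return μ = 2.120 / 5 = 0.4240%
Σ(r − μ)² = 10.9699; population σ = √(10.9699/5) = 1.4812%
VaR = −(μ − z·σ) = −(0.4240 − 1.282 × 1.4812) = −(-1.4749) = 1.4749%

1.47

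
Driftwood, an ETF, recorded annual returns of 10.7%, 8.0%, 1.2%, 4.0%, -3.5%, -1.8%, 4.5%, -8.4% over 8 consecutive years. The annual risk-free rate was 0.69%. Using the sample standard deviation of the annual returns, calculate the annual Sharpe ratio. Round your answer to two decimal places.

Mean return r̄ = 14.70 / 8 = 1.8375%
Σ(r − r̄)² = (10.7 − 1.8375)² + (8 − 1.8375)² + … = 275.2188
σ = √[275.2188 / 7] = 6.2703%
Sharpe = (r̄ − rf) / σ = (1.8375 − 0.69) / 6.2703 = 1.1475 / 6.2703 = 0.1830

0.18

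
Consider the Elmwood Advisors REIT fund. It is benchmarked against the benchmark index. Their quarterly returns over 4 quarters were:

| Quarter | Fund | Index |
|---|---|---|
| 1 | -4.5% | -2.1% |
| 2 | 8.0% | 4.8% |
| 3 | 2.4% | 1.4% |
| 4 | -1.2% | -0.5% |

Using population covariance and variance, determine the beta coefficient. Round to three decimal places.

1.801

r̄p = 1.1750%,  r̄m = 0.9000%
Cov = Σ(rp − r̄p)(rm − r̄m) / 4 = 11.8950
Var(rm) = Σ(rm − r̄m)² / 4 = 6.6050
β = Cov / Var = 11.8950 / 6.6050 = 1.8009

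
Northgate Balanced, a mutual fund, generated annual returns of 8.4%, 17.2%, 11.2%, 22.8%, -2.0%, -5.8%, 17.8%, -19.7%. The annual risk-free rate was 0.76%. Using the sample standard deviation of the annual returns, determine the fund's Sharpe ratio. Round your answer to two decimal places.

0.38

μ = (8.4 + 17.2 + 11.2 + 22.8 − 2 − 5.8 + 17.8 − 19.7) / 8 = 49.90 / 8 = 6.2375%
Sample std dev = √[1442.9988 / 7] = 14.3577%
Sharpe = (μ − rf) / σ = (6.2375 − 0.76) / 14.3577 = 5.4775 / 14.3577 = 0.3815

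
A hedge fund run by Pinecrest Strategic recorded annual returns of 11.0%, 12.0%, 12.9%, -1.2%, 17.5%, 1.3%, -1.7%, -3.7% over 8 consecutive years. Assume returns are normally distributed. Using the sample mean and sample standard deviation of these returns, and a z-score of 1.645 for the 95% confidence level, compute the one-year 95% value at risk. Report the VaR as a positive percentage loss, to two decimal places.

r̄ = (11 + 12 + 12.9 − 1.2 + 17.5 + 1.3 − 1.7 − 3.7) / 8 = 6.0125%
Σ(r − r̄)² = (11 − 6.0125)² + (12 − 6.0125)² + … = 468.1688
sample σ = √(468.1688 / 7) = √66.8813 = 8.1781%
VaR = −(r̄ − z·σ) = −(6.0125 − 1.645 × 8.1781) = −(-7.4405) = 7.4405%

7.44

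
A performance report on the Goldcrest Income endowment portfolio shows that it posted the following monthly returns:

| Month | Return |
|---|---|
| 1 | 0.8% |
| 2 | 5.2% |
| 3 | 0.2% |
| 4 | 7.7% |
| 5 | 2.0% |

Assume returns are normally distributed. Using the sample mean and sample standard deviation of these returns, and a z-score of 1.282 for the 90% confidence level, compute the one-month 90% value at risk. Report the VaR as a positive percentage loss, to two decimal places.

μ = (0.8 + 5.2 + 0.2 + 7.7 + 2) / 5 = 15.90 / 5 = 3.1800%
Σ(r − μ)² = (0.8 − 3.1800)² + (5.2 − 3.1800)² + (0.2 − 3.1800)² + … = 40.4480
σ = √[40.4480 / 4] = 3.1799%
VaR = −(μ − z·σ) = −(3.1800 − 1.282 × 3.1799) = −(-0.8966) = 0.8966%

0.90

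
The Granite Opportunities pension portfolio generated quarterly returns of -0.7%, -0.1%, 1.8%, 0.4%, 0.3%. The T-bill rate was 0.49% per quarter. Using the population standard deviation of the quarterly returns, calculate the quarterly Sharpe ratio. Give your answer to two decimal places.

-0.18

Mean return μ = 1.70 / 5 = 0.3400%
Σ(r − μ)² = 3.4120; population σ = √(3.4120/5) = 0.8261%
Sharpe = (μ − rf) / σ = (0.3400 − 0.49) / 0.8261 = -0.1500 / 0.8261 = -0.1816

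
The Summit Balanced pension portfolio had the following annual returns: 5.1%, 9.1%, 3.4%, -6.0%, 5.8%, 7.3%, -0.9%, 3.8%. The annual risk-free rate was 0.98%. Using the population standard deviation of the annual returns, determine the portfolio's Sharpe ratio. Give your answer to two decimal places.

0.55

r̄ = (5.1 + 9.1 + 3.4 − 6 + 5.8 + 7.3 − 0.9 + 3.8) / 8 = 27.60 / 8 = 3.4500%
Σ(r − r̄)² = 163.3400; population σ = √(163.3400/8) = 4.5186%
Sharpe = (r̄ − rf) / σ = (3.4500 − 0.98) / 4.5186 = 2.4700 / 4.5186 = 0.5466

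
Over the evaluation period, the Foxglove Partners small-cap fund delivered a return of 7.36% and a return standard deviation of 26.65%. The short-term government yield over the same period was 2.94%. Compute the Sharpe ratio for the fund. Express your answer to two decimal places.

Sharpe = (Rp − Rf) / σp = (7.36% − 2.94%) / 26.65% = 4.42% / 26.65% = 0.1659

0.17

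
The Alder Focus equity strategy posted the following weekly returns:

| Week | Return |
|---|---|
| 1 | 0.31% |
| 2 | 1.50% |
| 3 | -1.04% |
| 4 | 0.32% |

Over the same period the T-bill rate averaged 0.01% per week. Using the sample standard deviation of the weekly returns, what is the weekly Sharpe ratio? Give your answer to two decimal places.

r̄ = (0.31 + 1.5 − 1.04 + 0.32) / 4 = 1.090 / 4 = 0.2725%
Σ(r − r̄)² = 3.2331; sample σ = √(3.2331/3) = 1.0381%
Sharpe = (r̄ − rf) / σ = (0.2725 − 0.01) / 1.0381 = 0.2625 / 1.0381 = 0.2529

0.25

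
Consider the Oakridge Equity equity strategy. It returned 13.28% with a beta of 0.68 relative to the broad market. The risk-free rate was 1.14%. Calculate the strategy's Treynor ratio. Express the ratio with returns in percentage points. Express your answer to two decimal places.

17.85

Treynor = (Rp − Rf) / β = (13.28% − 1.14%) / 0.68 = 12.14 / 0.68 = 17.8529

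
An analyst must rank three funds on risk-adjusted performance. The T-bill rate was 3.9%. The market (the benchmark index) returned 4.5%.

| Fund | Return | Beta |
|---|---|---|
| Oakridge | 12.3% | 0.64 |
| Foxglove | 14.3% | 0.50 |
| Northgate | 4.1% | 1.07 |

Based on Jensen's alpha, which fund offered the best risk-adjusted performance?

Foxglove

Oakridge: α = 12.3% − [3.9% + 0.64 × (4.5% − 3.9%)] = 8.016
Foxglove: α = 14.3% − [3.9% + 0.50 × (4.5% − 3.9%)] = 10.100
Northgate: α = 4.1% − [3.9% + 1.07 × (4.5% − 3.9%)] = -0.442
Highest: Foxglove (10.100).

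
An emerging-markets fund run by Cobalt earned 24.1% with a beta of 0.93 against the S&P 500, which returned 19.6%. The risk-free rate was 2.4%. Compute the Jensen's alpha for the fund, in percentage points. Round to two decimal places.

CAPM expected return = Rf + β(Rm − Rf) = 2.4% + 0.93 × (19.6% − 2.4%) = 2.4 + 0.93 × 17.20 = 18.3960%
Jensen's α = Rp − E[R] = 24.1% − 18.3960% = 5.7040

5.70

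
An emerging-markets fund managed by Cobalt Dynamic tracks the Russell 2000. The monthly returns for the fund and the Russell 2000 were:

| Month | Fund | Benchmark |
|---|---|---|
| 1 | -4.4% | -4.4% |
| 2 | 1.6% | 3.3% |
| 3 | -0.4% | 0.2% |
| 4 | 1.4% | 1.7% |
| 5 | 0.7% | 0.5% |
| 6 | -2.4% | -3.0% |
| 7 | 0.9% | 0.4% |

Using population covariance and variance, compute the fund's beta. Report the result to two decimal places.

r̄p = -0.3714%,  r̄m = -0.1857%
Cov = Σ(rp − r̄p)(rm − r̄m) / 7 = 4.9096
Var(rm) = Σ(rm − r̄m)² / 7 = 6.0498
β = Cov / Var = 4.9096 / 6.0498 = 0.8115

0.81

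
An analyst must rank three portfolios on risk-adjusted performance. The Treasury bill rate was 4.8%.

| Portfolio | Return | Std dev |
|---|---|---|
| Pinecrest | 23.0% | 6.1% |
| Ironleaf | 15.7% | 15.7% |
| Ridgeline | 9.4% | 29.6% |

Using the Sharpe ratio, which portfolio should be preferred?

Pinecrest: Sharpe ratio = (23.0% − 4.8%) / 6.1% = 2.984
Ironleaf: Sharpe ratio = (15.7% − 4.8%) / 15.7% = 0.694
Ridgeline: Sharpe ratio = (9.4% − 4.8%) / 29.6% = 0.155
Highest: Pinecrest (2.984).

Pinecrest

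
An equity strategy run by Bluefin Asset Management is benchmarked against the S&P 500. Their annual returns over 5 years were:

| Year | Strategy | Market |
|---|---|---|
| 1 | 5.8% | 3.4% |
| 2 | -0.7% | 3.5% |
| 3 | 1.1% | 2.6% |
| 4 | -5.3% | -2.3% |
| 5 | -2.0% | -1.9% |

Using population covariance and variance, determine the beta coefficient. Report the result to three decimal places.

r̄p = -0.2200%,  r̄m = 1.0600%
Cov = Σ(rp − r̄p)(rm − r̄m) / 5 = 7.4572
Var(rm) = Σ(rm − r̄m)² / 5 = 6.7704
β = Cov / Var = 7.4572 / 6.7704 = 1.1014

1.101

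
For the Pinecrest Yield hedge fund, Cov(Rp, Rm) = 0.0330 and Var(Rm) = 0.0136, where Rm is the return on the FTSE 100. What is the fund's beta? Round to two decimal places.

2.43

β = Cov(Rp, Rm) / Var(Rm) = 0.0330 / 0.0136 = 2.4265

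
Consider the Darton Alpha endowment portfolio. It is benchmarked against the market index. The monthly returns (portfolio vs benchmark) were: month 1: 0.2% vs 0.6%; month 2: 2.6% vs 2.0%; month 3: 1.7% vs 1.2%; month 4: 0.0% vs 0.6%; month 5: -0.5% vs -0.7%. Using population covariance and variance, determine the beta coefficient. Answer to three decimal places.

r̄p = 0.8000%,  r̄m = 0.7400%
Cov = Σ(rp − r̄p)(rm − r̄m) / 5 = 0.9500
Var(rm) = Σ(rm − r̄m)² / 5 = 0.7824
β = Cov / Var = 0.9500 / 0.7824 = 1.2142

1.214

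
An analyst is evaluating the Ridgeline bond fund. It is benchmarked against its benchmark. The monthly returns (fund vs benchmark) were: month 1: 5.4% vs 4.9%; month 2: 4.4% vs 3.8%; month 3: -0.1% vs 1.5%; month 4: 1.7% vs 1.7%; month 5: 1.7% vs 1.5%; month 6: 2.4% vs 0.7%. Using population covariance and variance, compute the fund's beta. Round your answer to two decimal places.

1.04

r̄p = 2.5833%,  r̄m = 2.3500%
Cov = Σ(rp − r̄p)(rm − r̄m) / 6 = 2.2875
Var(rm) = Σ(rm − r̄m)² / 6 = 2.1992
β = Cov / Var = 2.2875 / 2.1992 = 1.0402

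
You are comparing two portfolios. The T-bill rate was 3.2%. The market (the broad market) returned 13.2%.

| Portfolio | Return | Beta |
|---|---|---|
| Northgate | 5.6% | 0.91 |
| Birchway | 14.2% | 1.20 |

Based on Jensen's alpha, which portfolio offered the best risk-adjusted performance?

Northgate: α = 5.6% − [3.2% + 0.91 × (13.2% − 3.2%)] = -6.700
Birchway: α = 14.2% − [3.2% + 1.20 × (13.2% − 3.2%)] = -1.000
Highest: Birchway (-1.000).

Birchway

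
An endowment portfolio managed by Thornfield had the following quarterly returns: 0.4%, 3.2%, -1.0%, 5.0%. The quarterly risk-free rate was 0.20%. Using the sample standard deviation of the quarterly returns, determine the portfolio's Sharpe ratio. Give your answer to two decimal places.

0.63

r̄ = (0.4 + 3.2 − 1 + 5) / 4 = 1.9000%
Σ(r − r̄)² = 21.9600; sample σ = √(21.9600/3) = 2.7055%
Sharpe = (r̄ − rf) / σ = (1.9000 − 0.2) / 2.7055 = 1.7000 / 2.7055 = 0.6283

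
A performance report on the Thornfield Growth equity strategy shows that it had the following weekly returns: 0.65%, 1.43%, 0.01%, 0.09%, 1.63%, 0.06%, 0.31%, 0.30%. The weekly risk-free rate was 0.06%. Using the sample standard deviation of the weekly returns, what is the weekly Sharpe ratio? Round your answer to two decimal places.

μ = (0.65 + 1.43 + 0.01 + 0.09 + 1.63 + 0.06 + 0.31 + 0.3) / 8 = 4.480 / 8 = 0.5600%
Σ(r − μ)² = (0.65 − 0.5600)² + (1.43 − 0.5600)² + (0.01 − 0.5600)² + … = 2.8134
σ = √[2.8134 / 7] = 0.6340%
Sharpe = (μ − rf) / σ = (0.5600 − 0.06) / 0.6340 = 0.5000 / 0.6340 = 0.7886

0.79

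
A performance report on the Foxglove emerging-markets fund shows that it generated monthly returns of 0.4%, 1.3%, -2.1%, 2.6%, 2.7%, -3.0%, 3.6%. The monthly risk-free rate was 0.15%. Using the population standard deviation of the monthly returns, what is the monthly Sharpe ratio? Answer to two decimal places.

0.27

μ = (0.4 + 1.3 − 2.1 + 2.6 + 2.7 − 3 + 3.6) / 7 = 5.50 / 7 = 0.7857%
Σ(r − μ)² = 37.9486; population σ = √(37.9486/7) = 2.3284%
Sharpe = (μ − rf) / σ = (0.7857 − 0.15) / 2.3284 = 0.6357 / 2.3284 = 0.2730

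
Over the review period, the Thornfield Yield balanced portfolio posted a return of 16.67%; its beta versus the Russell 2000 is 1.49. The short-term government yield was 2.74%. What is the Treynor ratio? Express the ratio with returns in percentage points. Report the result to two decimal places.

9.35

Treynor = (Rp − Rf) / β = (16.67% − 2.74%) / 1.49 = 13.93 / 1.49 = 9.3490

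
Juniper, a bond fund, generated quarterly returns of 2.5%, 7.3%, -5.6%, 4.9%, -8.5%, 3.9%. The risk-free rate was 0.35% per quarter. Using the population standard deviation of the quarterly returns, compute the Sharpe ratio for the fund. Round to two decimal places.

r̄ = (2.5 + 7.3 − 5.6 + 4.9 − 8.5 + 3.9) / 6 = 4.50 / 6 = 0.7500%
Σ(r − r̄)² = 198.9950; population σ = √(198.9950/6) = 5.7590%
Sharpe = (r̄ − rf) / σ = (0.7500 − 0.35) / 5.7590 = 0.4000 / 5.7590 = 0.0695

0.07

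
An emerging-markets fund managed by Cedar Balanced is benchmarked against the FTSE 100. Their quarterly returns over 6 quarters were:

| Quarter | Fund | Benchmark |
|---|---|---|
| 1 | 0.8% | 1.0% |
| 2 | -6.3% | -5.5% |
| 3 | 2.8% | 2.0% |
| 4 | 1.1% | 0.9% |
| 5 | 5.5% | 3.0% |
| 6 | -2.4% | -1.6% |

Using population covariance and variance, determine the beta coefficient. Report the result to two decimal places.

r̄p = 0.2500%,  r̄m = -0.0333%
Cov = Σ(rp − r̄p)(rm − r̄m) / 6 = 10.4050
Var(rm) = Σ(rm − r̄m)² / 6 = 7.9356
β = Cov / Var = 10.4050 / 7.9356 = 1.3112

1.31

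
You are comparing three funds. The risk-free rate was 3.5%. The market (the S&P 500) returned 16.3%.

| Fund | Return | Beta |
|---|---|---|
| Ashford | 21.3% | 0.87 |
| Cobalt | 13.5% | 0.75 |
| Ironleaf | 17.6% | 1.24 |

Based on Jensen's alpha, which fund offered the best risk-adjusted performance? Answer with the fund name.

Ashford: α = 21.3% − [3.5% + 0.87 × (16.3% − 3.5%)] = 6.664
Cobalt: α = 13.5% − [3.5% + 0.75 × (16.3% − 3.5%)] = 0.400
Ironleaf: α = 17.6% − [3.5% + 1.24 × (16.3% − 3.5%)] = -1.772
Highest: Ashford (6.664).

Ashford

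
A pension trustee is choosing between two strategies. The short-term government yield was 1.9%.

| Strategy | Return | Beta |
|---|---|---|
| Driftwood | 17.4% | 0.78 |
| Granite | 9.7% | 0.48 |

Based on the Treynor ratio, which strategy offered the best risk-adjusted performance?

Driftwood

Driftwood: Treynor = (17.4% − 1.9%) / 0.78 = 19.872
Granite: Treynor = (9.7% − 1.9%) / 0.48 = 16.250
Highest: Driftwood (19.872).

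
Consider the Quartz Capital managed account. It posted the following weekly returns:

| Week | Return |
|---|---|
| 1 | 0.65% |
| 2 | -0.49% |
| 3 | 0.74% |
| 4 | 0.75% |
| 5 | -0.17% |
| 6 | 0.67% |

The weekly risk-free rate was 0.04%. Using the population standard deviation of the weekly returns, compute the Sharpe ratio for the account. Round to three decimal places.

0.641

r̄ = (0.65 − 0.49 + 0.74 + 0.75 − 0.17 + 0.67) / 6 = 2.150 / 6 = 0.3583%
Population std dev = √[1.4801 / 6] = 0.4967%
Sharpe = (r̄ − rf) / σ = (0.3583 − 0.04) / 0.4967 = 0.3183 / 0.4967 = 0.6408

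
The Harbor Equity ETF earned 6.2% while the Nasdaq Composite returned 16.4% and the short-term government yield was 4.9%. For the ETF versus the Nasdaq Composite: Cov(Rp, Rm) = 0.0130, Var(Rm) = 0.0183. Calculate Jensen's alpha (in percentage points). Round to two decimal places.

-6.87

β = Cov / Var = 0.0130 / 0.0183 = 0.7104
E[R] = Rf + β(Rm − Rf) = 4.9% + 0.7104 × (16.4% − 4.9%) = 13.0696%
α = Rp − E[R] = 6.2% − 13.0696% = -6.8696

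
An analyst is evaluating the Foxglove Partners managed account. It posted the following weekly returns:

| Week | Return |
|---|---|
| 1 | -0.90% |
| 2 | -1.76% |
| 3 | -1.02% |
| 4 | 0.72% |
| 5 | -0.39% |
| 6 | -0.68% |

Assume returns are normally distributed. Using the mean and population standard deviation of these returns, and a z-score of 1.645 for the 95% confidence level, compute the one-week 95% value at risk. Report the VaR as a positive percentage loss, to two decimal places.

μ = (-0.9 − 1.76 − 1.02 + 0.72 − 0.39 − 0.68) / 6 = -0.6717%
Σ(r − μ)² = 3.3741; population σ = √(3.3741/6) = 0.7499%
VaR = −(μ − z·σ) = −(-0.6717 − 1.645 × 0.7499) = −(-1.9053) = 1.9053%

1.91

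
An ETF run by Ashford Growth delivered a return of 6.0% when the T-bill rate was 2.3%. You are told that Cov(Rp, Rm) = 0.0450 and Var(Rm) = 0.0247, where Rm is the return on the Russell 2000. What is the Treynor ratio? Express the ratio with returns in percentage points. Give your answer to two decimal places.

2.03

β = Cov / Var = 0.0450 / 0.0247 = 1.8219
Treynor = (Rp − Rf) / β = (6.0% − 2.3%) / 1.8219 = 3.70 / 1.8219 = 2.0308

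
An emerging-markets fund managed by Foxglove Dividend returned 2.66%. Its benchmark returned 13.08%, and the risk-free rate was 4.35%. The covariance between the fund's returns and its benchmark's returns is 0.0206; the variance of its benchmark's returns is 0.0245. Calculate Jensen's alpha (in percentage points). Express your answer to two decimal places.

-9.03

β = Cov / Var = 0.0206 / 0.0245 = 0.8408
E[R] = Rf + β(Rm − Rf) = 4.35% + 0.8408 × (13.08% − 4.35%) = 11.6902%
α = Rp − E[R] = 2.66% − 11.6902% = -9.0302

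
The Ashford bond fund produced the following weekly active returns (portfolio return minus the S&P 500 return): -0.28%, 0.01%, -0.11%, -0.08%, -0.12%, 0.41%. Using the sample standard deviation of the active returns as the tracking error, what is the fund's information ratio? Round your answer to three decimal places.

-0.121

Mean return μ = -0.170 / 6 = -0.0283%
Sample σ = √[Σ(r − μ)² / 5] = √[0.2747 / 5] = √0.0549 = 0.2343%
IR = μ / tracking error = -0.0283 / 0.2343 = -0.1208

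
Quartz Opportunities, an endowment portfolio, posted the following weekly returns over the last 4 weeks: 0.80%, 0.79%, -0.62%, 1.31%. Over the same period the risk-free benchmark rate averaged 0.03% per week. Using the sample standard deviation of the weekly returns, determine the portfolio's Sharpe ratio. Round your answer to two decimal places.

0.65

r̄ = (0.8 + 0.79 − 0.62 + 1.31) / 4 = 2.280 / 4 = 0.5700%
Sample σ = √[Σ(r − r̄)² / 3] = √[2.0650 / 3] = √0.6883 = 0.8296%
Sharpe = (r̄ − rf) / σ = (0.5700 − 0.03) / 0.8296 = 0.5400 / 0.8296 = 0.6509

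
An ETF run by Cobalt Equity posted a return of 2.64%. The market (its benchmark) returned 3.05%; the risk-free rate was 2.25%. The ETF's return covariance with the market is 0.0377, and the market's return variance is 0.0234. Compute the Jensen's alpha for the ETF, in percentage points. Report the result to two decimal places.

β = Cov / Var = 0.0377 / 0.0234 = 1.6111
E[R] = Rf + β(Rm − Rf) = 2.25% + 1.6111 × (3.05% − 2.25%) = 3.5389%
α = Rp − E[R] = 2.64% − 3.5389% = -0.8989

-0.90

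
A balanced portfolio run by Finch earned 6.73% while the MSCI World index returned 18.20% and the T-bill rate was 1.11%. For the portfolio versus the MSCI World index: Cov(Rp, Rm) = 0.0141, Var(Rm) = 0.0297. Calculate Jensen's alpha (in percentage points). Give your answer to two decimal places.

-2.49

β = Cov / Var = 0.0141 / 0.0297 = 0.4747
E[R] = Rf + β(Rm − Rf) = 1.11% + 0.4747 × (18.20% − 1.11%) = 9.2226%
α = Rp − E[R] = 6.73% − 9.2226% = -2.4926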